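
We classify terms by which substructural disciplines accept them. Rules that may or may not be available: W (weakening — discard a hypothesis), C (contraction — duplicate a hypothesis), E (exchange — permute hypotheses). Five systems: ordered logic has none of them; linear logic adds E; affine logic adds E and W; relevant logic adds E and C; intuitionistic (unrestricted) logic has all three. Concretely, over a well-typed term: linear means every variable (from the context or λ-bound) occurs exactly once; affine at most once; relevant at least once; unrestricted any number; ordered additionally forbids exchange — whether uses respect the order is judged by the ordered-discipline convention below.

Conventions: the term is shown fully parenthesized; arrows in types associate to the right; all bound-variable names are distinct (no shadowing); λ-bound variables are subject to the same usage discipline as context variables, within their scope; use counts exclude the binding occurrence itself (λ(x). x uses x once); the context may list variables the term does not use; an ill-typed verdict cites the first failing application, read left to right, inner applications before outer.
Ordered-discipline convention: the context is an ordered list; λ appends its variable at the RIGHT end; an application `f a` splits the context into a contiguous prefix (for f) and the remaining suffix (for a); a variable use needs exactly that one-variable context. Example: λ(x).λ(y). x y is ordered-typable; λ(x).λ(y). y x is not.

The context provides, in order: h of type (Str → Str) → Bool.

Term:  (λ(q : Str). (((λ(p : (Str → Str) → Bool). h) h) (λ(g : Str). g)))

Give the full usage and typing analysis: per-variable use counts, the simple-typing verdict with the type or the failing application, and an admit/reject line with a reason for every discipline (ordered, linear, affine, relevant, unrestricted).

counts: h: 2×; q (bound): 0×; p (bound): 0×; g (bound): 1×
order of uses: h, h, g
typing: well-typed — term : Str → Bool
ordered: ✗, h ×2 used more than once (contraction); unused: q, p — weakening required
linear: ✗, h ×2 used more than once (contraction); unused: q, p — weakening required
affine: ✗, h ×2 used more than once (contraction)
relevant: ✗, unused: q, p — weakening required
unrestricted: ✓, simply typable at Str → Bool; W, C, E all held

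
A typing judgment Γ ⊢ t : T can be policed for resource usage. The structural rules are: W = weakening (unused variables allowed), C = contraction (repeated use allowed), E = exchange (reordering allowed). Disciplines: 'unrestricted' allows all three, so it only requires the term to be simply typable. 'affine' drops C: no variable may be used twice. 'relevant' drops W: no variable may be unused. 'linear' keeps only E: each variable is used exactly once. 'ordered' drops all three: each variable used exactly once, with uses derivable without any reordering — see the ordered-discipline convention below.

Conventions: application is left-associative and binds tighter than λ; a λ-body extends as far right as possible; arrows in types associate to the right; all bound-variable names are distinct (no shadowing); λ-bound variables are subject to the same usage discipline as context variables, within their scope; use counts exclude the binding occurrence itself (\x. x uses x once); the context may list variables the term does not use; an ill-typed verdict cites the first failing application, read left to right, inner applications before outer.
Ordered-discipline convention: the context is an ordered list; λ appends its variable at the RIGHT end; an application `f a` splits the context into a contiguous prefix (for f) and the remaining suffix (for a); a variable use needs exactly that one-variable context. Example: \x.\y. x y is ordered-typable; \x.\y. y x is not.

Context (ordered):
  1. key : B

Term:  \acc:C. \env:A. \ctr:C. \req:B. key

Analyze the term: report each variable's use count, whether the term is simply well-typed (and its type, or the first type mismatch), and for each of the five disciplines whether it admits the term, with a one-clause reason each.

variable uses: key=1, acc (λ-bound)=0, env (λ-bound)=0, ctr (λ-bound)=0, req (λ-bound)=0
order of uses: key
typing: the term checks, with type C → A → C → B → B
ordered: ✗, acc, env, ctr, req left unused
linear: ✗, acc, env, ctr, req left unused
affine: ✓, at most one use each (key, acc, env, ctr, req)
relevant: ✗, acc, env, ctr, req left unused
unrestricted: ✓, typability at C → A → C → B → B is all that's needed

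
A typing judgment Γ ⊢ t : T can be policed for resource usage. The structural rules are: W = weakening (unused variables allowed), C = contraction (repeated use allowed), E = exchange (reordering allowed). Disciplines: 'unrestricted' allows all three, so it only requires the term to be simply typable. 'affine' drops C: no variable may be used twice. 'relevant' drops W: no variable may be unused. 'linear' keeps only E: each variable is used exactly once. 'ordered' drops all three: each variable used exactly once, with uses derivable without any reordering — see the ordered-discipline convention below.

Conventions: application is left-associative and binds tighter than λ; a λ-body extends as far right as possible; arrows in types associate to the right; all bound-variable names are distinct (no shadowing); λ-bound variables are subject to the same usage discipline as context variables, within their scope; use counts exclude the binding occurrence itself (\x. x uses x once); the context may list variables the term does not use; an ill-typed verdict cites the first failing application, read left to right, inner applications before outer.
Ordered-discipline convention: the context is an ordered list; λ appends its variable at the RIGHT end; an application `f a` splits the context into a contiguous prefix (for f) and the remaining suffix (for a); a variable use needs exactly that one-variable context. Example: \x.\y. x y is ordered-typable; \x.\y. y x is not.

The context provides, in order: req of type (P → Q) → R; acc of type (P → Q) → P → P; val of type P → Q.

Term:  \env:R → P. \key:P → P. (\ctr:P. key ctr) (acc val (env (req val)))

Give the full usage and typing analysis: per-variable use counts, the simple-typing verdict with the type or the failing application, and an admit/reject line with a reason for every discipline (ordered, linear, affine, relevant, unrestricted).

use counts: req ×1; acc ×1; val ×2; env (λ-bound) ×1; key (λ-bound) ×1; ctr (λ-bound) ×1
left-to-right use order: key, ctr, acc, val, env, req, val
typing: ✓ — (R → P) → (P → P) → P
ordered ✗ (repeated use of val ×2)
linear ✗ (repeated use of val ×2)
affine ✗ (repeated use of val ×2)
relevant ✓ (req, acc, val, env, key, ctr: all used, weakening unneeded)
unrestricted ✓ (simply typable at (R → P) → (P → P) → P; W, C, E all held)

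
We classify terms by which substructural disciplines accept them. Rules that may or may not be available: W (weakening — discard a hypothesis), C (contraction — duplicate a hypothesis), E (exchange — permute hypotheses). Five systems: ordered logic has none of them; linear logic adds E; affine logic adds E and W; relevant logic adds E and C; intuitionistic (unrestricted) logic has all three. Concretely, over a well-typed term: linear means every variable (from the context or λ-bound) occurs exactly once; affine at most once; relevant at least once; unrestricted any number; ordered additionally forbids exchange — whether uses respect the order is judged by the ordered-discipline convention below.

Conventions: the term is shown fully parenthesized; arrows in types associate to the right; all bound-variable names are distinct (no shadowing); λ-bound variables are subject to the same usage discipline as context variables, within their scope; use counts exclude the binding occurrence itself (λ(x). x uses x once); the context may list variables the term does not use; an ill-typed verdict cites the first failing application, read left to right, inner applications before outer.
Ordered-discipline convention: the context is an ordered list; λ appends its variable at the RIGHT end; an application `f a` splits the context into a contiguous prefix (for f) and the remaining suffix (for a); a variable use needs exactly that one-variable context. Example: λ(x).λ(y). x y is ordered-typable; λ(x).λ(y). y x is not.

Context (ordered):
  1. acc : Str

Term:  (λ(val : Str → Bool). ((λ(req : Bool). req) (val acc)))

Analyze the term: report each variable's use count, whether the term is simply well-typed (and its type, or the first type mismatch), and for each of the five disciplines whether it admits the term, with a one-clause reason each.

usage: acc: 1, val (λ-bound): 1, req (λ-bound): 1
uses in reading order: req, val, acc
typing: well-typed — term : (Str → Bool) → Bool
ordered: ✗ — use order req, val, acc needs exchange
linear: ✓ — single use per variable (acc, val, req)
affine: ✓ — no duplicate uses among acc, val, req
relevant: ✓ — every one of acc, val, req appears
unrestricted: ✓ — typability at (Str → Bool) → Bool is all that's needed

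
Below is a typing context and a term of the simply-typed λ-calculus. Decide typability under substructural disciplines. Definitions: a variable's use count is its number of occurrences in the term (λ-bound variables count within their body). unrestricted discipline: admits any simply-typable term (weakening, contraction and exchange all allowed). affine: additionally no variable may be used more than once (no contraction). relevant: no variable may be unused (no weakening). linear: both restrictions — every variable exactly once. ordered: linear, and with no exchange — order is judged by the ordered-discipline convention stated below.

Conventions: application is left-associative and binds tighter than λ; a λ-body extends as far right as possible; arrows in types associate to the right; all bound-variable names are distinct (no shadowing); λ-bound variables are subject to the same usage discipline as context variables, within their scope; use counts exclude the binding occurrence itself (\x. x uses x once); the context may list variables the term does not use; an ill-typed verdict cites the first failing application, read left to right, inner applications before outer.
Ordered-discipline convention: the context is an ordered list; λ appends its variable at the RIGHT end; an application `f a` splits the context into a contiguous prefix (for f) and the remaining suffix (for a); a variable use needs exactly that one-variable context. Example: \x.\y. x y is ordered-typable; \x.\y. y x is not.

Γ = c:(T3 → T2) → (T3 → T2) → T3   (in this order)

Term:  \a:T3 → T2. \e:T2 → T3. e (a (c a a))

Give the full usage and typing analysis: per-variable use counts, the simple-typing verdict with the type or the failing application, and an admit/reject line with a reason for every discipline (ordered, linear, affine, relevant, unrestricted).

counts: c: 1; a (bound): 3; e (bound): 1
left-to-right use order: e, a, c, a, a
typing: the term checks, with type (T3 → T2) → (T2 → T3) → T3
ordered: ✗ — a ×3 used more than once (contraction)
linear: ✗ — a ×3 used more than once (contraction)
affine: ✗ — a ×3 used more than once (contraction)
relevant: ✓ — every one of c, a, e appears
unrestricted: ✓ — type-checks ((T3 → T2) → (T2 → T3) → T3) and nothing is barred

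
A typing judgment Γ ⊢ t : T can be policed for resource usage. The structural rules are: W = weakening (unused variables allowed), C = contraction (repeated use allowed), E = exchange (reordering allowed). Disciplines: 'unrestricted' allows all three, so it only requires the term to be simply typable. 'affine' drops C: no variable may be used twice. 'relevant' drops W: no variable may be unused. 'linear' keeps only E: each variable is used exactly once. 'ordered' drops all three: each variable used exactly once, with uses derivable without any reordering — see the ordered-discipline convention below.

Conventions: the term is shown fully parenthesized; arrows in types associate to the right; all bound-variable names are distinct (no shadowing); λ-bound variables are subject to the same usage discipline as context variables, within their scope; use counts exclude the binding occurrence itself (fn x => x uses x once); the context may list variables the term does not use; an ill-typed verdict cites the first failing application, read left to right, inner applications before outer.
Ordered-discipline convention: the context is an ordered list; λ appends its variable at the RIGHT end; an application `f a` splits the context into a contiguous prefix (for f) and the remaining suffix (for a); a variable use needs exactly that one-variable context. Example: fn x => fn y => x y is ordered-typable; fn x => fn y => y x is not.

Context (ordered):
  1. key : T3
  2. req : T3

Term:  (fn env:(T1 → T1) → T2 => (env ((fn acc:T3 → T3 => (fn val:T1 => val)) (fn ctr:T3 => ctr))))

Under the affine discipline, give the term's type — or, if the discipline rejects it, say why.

term : ((T1 → T1) → T2) → T2
variable uses: key: 0×, req: 0×, env (λ-bound): 1×, acc (λ-bound): 0×, val (λ-bound): 1×, ctr (λ-bound): 1×
left-to-right use order: env, val, ctr
typing: well-typed at ((T1 → T1) → T2) → T2
across the five disciplines: ordered ✗, linear ✗, affine ✓, relevant ✗, unrestricted ✓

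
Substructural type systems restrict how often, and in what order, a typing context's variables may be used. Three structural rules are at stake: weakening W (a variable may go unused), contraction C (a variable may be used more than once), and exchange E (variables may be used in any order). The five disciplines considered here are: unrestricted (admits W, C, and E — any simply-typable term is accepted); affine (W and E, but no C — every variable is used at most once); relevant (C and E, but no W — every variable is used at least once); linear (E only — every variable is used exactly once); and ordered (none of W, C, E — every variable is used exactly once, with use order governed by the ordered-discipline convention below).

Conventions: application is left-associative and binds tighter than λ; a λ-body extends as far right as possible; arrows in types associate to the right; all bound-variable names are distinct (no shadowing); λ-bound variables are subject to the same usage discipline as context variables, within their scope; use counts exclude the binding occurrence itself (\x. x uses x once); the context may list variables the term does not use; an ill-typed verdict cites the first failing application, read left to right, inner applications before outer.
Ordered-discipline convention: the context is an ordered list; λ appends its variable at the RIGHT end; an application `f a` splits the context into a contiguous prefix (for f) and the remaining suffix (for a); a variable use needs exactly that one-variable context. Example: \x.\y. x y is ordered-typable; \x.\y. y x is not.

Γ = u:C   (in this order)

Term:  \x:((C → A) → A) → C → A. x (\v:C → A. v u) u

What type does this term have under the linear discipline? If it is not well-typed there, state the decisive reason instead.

not well-typed under linear — repeated use of u ×2
counts: u ×2, x (λ-bound) ×1, v (λ-bound) ×1
uses in reading order: x, v, u, u
typing: well-typed — term : (((C → A) → A) → C → A) → A
across the five disciplines: ordered ✗, linear ✗, affine ✗, relevant ✓, unrestricted ✓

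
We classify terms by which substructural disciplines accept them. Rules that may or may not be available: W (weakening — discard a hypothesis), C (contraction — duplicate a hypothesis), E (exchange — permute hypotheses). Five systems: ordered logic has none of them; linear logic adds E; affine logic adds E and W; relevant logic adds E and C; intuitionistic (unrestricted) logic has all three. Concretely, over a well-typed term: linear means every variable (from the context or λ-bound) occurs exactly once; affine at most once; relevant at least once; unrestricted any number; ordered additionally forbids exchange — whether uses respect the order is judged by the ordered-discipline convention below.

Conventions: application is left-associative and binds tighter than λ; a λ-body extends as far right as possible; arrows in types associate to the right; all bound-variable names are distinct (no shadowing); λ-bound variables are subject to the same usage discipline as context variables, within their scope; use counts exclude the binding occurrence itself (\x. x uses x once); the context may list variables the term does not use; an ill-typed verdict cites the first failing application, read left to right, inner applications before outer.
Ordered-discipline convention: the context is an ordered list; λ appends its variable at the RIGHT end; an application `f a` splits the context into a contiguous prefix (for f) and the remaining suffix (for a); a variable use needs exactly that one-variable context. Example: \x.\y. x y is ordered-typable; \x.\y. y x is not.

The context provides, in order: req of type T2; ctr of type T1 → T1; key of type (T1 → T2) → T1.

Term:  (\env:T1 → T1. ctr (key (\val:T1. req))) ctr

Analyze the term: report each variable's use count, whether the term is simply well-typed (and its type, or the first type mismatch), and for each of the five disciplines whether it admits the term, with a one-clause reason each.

variable uses: req ×1; ctr ×2; key ×1; env (bound) ×0; val (bound) ×0
use order (left to right): ctr, key, req, ctr
typing: ✓ — T1
ordered: ✗, repeated use of ctr ×2; env, val never used (weakening)
linear: ✗, repeated use of ctr ×2; env, val never used (weakening)
affine: ✗, repeated use of ctr ×2
relevant: ✗, env, val never used (weakening)
unrestricted: ✓, typability at T1 is all that's needed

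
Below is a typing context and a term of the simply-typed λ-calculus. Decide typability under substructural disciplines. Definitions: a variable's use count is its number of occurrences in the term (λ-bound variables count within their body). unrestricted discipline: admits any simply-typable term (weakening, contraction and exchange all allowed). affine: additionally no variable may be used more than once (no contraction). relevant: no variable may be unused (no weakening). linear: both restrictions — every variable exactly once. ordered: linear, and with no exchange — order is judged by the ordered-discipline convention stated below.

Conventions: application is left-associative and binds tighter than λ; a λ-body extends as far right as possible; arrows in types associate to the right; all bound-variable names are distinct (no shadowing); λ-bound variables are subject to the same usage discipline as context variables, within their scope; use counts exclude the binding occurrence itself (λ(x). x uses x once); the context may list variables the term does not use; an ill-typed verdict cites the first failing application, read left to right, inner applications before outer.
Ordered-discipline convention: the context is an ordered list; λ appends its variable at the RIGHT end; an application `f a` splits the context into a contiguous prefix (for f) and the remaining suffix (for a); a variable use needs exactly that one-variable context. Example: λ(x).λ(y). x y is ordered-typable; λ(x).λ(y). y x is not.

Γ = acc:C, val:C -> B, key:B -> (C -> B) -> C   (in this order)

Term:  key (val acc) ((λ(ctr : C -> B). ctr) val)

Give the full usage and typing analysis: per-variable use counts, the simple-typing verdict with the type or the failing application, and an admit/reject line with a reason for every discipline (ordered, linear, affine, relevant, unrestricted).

usage: acc ×1; val ×2; key ×1; ctr (bound) ×1
use order (left to right): key, val, acc, ctr, val
typing: the term checks, with type C
ordered ✗ (val ×2 used more than once (contraction))
linear ✗ (val ×2 used more than once (contraction))
affine ✗ (val ×2 used more than once (contraction))
relevant ✓ (at least one use each (acc, val, key, ctr))
unrestricted ✓ (well-typed at C; no restrictions here)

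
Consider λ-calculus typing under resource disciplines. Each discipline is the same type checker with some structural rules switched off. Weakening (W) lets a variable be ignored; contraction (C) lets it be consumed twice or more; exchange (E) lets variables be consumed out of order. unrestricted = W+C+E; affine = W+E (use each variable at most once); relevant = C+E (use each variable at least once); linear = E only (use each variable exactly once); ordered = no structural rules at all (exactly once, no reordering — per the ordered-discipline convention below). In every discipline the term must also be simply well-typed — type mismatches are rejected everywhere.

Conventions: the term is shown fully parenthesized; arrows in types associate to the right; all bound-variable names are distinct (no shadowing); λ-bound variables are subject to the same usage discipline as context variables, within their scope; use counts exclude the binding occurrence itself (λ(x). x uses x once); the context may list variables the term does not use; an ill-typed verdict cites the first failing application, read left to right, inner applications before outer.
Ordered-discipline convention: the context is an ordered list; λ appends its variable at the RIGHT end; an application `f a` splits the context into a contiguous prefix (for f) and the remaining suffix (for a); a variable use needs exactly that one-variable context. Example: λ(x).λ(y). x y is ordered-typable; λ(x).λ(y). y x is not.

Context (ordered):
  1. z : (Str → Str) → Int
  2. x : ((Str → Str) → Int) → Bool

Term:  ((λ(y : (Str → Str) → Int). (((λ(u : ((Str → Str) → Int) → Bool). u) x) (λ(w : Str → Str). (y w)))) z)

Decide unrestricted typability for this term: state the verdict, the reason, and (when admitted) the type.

yes — simply typable at Bool; W, C, E all held; term : Bool
use counts: z ×1; x ×1; y [bound] ×1; u [bound] ×1; w [bound] ×1
use order (left to right): u, x, y, w, z
typing: ✓ — Bool
across the five disciplines: ordered ✗, linear ✓, affine ✓, relevant ✓, unrestricted ✓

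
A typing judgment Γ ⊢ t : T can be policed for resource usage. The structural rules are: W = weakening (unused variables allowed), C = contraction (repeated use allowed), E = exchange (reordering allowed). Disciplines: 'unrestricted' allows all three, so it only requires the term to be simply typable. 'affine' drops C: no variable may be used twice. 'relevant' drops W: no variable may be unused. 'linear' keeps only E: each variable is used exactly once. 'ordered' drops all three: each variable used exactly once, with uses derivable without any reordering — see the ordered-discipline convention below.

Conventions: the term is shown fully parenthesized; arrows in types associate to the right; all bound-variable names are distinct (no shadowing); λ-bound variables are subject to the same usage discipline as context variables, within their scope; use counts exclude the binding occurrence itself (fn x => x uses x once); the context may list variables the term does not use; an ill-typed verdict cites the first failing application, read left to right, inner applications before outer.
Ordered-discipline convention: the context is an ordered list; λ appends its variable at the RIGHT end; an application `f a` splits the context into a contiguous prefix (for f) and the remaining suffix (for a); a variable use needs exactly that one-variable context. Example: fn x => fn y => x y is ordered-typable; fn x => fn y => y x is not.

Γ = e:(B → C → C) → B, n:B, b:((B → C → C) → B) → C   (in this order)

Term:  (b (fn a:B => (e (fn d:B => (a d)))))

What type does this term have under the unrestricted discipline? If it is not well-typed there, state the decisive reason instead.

not well-typed under unrestricted — fails simple typing
use counts: e: 1, n: 0, b: 1, a (bound): 1, d (bound): 1
uses in reading order: b, e, a, d
typing: ill-typed: applying a non-function (B)
summary: ordered ✗, linear ✗, affine ✗, relevant ✗, unrestricted ✗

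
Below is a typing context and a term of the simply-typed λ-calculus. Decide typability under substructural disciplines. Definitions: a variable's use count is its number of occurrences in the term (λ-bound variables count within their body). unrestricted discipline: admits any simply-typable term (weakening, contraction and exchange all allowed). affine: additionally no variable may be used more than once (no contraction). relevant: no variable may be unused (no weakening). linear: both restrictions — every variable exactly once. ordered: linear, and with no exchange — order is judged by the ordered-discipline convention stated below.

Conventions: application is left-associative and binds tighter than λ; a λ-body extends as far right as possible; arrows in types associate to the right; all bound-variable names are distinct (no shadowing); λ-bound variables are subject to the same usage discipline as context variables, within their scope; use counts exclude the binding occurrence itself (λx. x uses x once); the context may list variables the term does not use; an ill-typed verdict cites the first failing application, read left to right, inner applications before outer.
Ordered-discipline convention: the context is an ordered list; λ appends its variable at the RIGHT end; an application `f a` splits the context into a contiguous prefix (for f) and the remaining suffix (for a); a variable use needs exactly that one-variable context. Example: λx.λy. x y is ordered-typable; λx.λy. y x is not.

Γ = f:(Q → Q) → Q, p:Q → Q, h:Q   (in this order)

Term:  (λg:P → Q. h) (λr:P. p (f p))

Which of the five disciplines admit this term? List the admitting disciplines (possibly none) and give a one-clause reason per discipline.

admitted in: unrestricted
usage: f=1; p=2; h=1; g (λ-bound)=0; r (λ-bound)=0
left-to-right use order: h, p, f, p
typing: the term checks, with type Q
ordered: ✗ — p ×2 used more than once (contraction); unused: g, r — weakening required
linear: ✗ — p ×2 used more than once (contraction); unused: g, r — weakening required
affine: ✗ — p ×2 used more than once (contraction)
relevant: ✗ — unused: g, r — weakening required
unrestricted: ✓ — well-typed at Q; no restrictions here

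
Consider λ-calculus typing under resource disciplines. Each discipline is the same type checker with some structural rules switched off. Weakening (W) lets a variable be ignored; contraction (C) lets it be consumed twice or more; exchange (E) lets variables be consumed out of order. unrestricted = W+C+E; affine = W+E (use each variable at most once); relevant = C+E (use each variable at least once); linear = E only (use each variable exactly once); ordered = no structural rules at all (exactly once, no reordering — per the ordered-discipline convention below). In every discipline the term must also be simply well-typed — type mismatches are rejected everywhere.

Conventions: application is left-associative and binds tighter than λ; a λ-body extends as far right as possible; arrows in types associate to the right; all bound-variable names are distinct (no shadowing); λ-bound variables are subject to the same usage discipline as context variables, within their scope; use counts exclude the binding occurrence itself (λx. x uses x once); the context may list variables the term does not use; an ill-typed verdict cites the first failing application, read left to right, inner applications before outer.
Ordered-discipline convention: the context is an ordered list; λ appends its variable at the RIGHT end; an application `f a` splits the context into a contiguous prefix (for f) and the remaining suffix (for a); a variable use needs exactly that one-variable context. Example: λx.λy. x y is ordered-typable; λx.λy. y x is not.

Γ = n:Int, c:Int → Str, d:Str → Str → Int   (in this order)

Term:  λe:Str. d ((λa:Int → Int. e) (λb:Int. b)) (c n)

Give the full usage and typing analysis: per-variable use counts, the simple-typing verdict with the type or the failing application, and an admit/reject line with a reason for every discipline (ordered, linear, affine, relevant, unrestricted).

usage: n: 1×, c: 1×, d: 1×, e (bound): 1×, a (bound): 0×, b (bound): 1×
use order (left to right): d, e, b, c, n
typing: ✓ — Str → Int
ordered: ✗, unused: a — weakening required
linear: ✗, unused: a — weakening required
affine: ✓, none of n, c, d, e, a, b used more than once
relevant: ✗, unused: a — weakening required
unrestricted: ✓, typability at Str → Int is all that's needed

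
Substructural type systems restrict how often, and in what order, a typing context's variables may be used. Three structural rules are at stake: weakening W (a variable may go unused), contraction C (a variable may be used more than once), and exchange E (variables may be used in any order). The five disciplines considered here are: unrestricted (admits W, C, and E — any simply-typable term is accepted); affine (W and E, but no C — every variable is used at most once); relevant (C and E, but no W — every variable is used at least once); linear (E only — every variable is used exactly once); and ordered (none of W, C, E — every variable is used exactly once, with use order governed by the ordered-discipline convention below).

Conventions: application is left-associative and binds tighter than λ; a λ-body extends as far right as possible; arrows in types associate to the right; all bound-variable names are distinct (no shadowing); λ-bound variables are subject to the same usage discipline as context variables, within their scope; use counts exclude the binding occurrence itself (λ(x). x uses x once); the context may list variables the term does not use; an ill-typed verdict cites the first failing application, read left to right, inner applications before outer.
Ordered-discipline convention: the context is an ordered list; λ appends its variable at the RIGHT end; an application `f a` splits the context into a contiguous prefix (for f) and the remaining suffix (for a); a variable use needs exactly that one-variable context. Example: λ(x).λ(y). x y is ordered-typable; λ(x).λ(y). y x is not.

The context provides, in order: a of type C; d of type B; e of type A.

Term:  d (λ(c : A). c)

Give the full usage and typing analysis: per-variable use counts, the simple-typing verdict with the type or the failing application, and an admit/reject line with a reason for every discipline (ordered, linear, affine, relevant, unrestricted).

use counts: a: 0×; d: 1×; e: 0×; c (λ-bound): 1×
left-to-right use order: d, c
typing: ill-typed: non-function type B applied to an argument
ordered: ✗, fails simple typing
linear: ✗, a type mismatch blocks all five
affine: ✗, the type mismatch rejects it
relevant: ✗, not simply typable
unrestricted: ✗, fails simple typing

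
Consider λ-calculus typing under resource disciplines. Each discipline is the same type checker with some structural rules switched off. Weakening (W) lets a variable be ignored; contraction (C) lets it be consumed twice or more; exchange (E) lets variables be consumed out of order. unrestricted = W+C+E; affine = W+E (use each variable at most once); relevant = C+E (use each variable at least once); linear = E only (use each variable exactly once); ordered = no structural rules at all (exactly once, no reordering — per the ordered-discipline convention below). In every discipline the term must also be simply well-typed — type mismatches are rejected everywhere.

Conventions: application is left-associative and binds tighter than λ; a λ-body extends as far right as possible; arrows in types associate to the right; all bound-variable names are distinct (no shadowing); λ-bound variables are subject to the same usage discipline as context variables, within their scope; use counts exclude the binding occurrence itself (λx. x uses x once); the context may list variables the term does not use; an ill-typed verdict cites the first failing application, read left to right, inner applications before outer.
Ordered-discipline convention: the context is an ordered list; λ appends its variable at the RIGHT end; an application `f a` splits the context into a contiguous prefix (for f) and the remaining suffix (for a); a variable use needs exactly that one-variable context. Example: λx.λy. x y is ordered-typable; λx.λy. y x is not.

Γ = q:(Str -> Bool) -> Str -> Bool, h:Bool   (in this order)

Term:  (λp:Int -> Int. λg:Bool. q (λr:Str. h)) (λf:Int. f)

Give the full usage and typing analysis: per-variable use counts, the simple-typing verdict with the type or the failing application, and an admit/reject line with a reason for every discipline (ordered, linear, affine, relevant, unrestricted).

usage: q=1, h=1, p (bound)=0, g (bound)=0, r (bound)=0, f (bound)=1
use order (left to right): q, h, f
typing: the term checks, with type Bool -> Str -> Bool
ordered: ✗, unused: p, g, r — weakening required
linear: ✗, unused: p, g, r — weakening required
affine: ✓, none of q, h, p, g, r, f used more than once
relevant: ✗, unused: p, g, r — weakening required
unrestricted: ✓, simply typable at Bool -> Str -> Bool; W, C, E all held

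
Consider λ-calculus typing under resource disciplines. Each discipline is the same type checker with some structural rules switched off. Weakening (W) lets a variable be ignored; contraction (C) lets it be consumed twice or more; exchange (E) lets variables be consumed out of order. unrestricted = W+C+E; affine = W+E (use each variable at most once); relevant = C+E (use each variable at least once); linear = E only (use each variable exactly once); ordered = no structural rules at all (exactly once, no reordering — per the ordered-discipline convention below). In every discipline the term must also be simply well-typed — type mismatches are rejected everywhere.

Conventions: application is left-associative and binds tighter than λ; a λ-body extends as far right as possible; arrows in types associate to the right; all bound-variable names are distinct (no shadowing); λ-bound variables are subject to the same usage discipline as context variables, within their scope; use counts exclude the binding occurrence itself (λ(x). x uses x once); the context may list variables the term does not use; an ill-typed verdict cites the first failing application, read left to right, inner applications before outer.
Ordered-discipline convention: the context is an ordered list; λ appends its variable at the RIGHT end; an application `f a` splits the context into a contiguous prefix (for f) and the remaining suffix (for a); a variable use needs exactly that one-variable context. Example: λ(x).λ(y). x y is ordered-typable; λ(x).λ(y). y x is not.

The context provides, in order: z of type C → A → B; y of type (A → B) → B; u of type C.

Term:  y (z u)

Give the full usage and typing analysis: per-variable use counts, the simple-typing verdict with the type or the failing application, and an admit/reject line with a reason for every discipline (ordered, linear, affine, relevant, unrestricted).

use counts: z ×1, y ×1, u ×1
order of uses: y, z, u
typing: well-typed at B
ordered: ✗, use order y, z, u needs exchange
linear: ✓, each of z, y, u used exactly once
affine: ✓, z, y, u: no repeats, contraction unneeded
relevant: ✓, none of z, y, u goes unused
unrestricted: ✓, typability at B is all that's needed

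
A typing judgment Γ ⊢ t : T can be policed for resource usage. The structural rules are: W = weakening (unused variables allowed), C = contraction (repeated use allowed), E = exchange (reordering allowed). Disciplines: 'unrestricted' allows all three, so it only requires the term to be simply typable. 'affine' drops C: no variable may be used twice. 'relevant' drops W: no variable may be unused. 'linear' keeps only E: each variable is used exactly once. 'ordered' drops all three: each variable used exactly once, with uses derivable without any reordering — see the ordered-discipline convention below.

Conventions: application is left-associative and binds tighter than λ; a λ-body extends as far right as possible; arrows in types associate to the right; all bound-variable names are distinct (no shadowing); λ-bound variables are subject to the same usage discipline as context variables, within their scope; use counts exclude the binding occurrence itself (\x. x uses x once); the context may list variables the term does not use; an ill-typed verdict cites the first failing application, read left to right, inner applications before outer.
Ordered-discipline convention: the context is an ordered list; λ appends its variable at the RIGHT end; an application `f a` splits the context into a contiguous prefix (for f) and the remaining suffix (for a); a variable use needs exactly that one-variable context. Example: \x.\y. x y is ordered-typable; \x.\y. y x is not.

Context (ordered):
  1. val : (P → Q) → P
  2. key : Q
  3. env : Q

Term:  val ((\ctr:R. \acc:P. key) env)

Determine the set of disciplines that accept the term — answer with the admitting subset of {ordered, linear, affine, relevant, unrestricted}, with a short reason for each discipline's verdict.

admitting disciplines: none
usage: val ×1, key ×1, env ×1, ctr (bound) ×0, acc (bound) ×0
uses in reading order: val, key, env
typing: ill-typed: an application expects R but receives Q
ordered: ✗ — not simply typable
linear: ✗ — fails simple typing
affine: ✗ — a type mismatch blocks all five
relevant: ✗ — the type mismatch rejects it
unrestricted: ✗ — not simply typable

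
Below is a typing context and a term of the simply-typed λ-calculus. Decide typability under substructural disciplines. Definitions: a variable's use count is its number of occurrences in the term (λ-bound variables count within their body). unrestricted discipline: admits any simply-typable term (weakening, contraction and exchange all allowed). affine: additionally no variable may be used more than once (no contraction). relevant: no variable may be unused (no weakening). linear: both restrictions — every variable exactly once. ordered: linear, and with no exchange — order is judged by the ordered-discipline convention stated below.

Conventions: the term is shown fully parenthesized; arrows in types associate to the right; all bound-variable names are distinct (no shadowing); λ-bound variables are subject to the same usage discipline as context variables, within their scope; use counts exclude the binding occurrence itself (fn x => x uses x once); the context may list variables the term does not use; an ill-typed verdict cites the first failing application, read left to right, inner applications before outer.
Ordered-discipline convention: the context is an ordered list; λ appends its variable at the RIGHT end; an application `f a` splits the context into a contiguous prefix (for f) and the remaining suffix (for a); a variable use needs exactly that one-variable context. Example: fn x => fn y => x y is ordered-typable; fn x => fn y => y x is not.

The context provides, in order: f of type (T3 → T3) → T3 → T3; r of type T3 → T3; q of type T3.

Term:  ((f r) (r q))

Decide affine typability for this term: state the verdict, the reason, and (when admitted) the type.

no — uses contraction: r ×2
counts: f=1; r=2; q=1
uses in reading order: f, r, r, q
typing: the term checks, with type T3
per-discipline verdicts: ordered ✗, linear ✗, affine ✗, relevant ✓, unrestricted ✓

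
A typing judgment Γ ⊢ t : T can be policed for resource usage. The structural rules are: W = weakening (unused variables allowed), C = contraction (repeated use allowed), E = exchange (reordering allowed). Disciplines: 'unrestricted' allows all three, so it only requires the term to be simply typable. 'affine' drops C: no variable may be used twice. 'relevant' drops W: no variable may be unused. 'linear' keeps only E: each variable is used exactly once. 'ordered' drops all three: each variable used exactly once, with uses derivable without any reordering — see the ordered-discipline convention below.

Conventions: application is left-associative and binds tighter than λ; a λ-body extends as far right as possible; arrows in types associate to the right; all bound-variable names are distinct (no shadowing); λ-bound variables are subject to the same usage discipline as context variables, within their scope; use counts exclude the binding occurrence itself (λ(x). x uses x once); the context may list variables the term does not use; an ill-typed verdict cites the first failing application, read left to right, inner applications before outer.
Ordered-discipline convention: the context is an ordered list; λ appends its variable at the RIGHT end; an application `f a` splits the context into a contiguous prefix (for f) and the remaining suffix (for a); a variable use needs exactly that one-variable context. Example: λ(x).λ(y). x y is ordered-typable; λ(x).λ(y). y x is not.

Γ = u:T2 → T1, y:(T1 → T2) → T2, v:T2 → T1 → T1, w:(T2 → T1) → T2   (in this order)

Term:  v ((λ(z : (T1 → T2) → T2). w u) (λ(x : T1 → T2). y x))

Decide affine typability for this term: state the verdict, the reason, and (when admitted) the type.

yes — no duplicate uses among u, y, v, w, z, x; term : T1 → T1
variable uses: u ×1, y ×1, v ×1, w ×1, z [bound] ×0, x [bound] ×1
order of uses: v, w, u, y, x
typing: well-typed — term : T1 → T1
per-discipline verdicts: ordered ✗; linear ✗; affine ✓; relevant ✗; unrestricted ✓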